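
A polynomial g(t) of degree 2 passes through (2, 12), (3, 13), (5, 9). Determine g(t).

Write g(t) = at^2 + bt + c. Substituting each data point gives a linear system:
  4a + 2b + c = 12
  9a + 3b + c = 13
  25a + 5b + c = 9
Solving the system yields a = -1, b = 6, c = 4.
So g(t) = -t^2 + 6t + 4.
Check: g(5) = 9. ✓

g(t) = -t^2 + 6t + 4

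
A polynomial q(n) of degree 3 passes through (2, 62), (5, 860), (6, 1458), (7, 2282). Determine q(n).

q(n) = 6n^3 + 5n^2 - 3n

Using the Lagrange interpolation formula with nodes 2, 5, 6, 7:
  L_0(n) = (n - 5)(n - 6)(n - 7) / -60
  L_1(n) = (n - 2)(n - 6)(n - 7) / 6
  L_2(n) = (n - 2)(n - 5)(n - 7) / -4
  L_3(n) = (n - 2)(n - 5)(n - 6) / 10
Then q(n) = 62·L_0(n) + 860·L_1(n) + 1458·L_2(n) + 2282·L_3(n).
Expanding and collecting terms gives q(n) = 6n³ + 5n² - 3n.
Check: q(6) = 1458. ✓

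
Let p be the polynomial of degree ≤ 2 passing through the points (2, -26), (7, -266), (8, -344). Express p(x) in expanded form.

Write p(x) = ax^2 + bx + c. Substituting each data point gives a linear system:
  4a + 2b + c = -26
  49a + 7b + c = -266
  64a + 8b + c = -344
Solving the system yields a = -5, b = -3, c = 0.
So p(x) = -5x^2 - 3x.
Check: p(8) = -344. ✓

p(x) = -5x^2 - 3x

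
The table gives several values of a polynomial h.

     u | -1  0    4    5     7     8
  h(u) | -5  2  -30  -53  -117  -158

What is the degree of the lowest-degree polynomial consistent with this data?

2

Divided differences on the nodes -1, 0, 4, 5, 7, 8:
  order 0: -5  2  -30  -53  -117  -158
  order 1: 7  -8  -23  -32  -41
  order 2: -3  -3  -3  -3
  order 3: 0  0  0
  order 4: 0  0
  order 5: 0
The order-2 divided differences are all -3 (nonzero) and every higher order vanishes, so the data lies on a polynomial of degree exactly 2.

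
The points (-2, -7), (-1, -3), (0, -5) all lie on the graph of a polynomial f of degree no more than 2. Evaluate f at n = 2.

Write f(n) = an^2 + bn + c. Substituting each data point gives a linear system:
  4a - 2b + c = -7
  a - b + c = -3
  c = -5
Solving the system yields a = -3, b = -5, c = -5.
So f(n) = -3n^2 - 5n - 5.
Then f(2) = -27.

-27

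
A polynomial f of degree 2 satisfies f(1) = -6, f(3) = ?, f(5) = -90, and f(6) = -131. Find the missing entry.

The 3 known points determine the degree-2 polynomial uniquely.
Write f(t) = at^2 + bt + c. Substituting each data point gives a linear system:
  a + b + c = -6
  25a + 5b + c = -90
  36a + 6b + c = -131
Solving the system yields a = -4, b = 3, c = -5.
So f(t) = -4t² + 3t - 5.
Then f(3) = -32.

-32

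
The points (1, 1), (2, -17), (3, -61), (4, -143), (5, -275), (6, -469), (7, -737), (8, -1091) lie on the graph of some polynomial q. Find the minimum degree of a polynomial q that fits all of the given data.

3

Forward differences of the values at t = 1, 2, 3, 4, 5, 6, 7, 8:
  q  : 1  -17  -61  -143  -275  -469  -737  -1091
  Δ  : -18  -44  -82  -132  -194  -268  -354
  Δ^2: -26  -38  -50  -62  -74  -86
  Δ^3: -12  -12  -12  -12  -12
  Δ^4: 0  0  0  0
  Δ^5: 0  0  0
  Δ^6: 0  0
  Δ^7: 0
The third differences are constant (-12) and nonzero, while all higher differences vanish, so the minimal degree is 3.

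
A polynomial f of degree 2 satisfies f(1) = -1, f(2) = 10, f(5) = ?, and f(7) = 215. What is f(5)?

The 3 known points determine the degree-2 polynomial uniquely.
Write f(t) = at^2 + bt + c. Substituting each data point gives a linear system:
  a + b + c = -1
  4a + 2b + c = 10
  49a + 7b + c = 215
Solving the system yields a = 5, b = -4, c = -2.
So f(t) = 5t^2 - 4t - 2.
Then f(5) = 103.

103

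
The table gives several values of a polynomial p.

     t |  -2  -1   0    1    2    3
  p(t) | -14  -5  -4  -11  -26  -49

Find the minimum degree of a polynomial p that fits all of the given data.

2

Forward differences of the values at t = -2, -1, 0, 1, 2, 3:
  p  : -14  -5  -4  -11  -26  -49
  Δ  : 9  1  -7  -15  -23
  Δ^2: -8  -8  -8  -8
  Δ^3: 0  0  0
  Δ^4: 0  0
  Δ^5: 0
The second differences are constant (-8) and nonzero, while all higher differences vanish, so the minimal degree is 2.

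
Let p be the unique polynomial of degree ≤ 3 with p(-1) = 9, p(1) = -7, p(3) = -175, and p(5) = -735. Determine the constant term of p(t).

Write p(t) = at^3 + bt^2 + ct + d. Substituting each data point gives a linear system:
  -a + b - c + d = 9
  a + b + c + d = -7
  27a + 9b + 3c + d = -175
  125a + 25b + 5c + d = -735
Solving the system yields a = -5, b = -4, c = -3, d = 5.
So p(t) = -5t^3 - 4t^2 - 3t + 5.
The constant term is 5.

5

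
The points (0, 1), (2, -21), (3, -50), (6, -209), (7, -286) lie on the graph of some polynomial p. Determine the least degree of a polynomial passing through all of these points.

2

Divided differences on the nodes 0, 2, 3, 6, 7:
  order 0: 1  -21  -50  -209  -286
  order 1: -11  -29  -53  -77
  order 2: -6  -6  -6
  order 3: 0  0
  order 4: 0
The order-2 divided differences are all -6 (nonzero) and every higher order vanishes, so the data lies on a polynomial of degree exactly 2.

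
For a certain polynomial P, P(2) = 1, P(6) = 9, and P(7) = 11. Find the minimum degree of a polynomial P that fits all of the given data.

1

Divided differences on the nodes 2, 6, 7:
  order 0: 1  9  11
  order 1: 2  2
  order 2: 0
The order-1 divided differences are all 2 (nonzero) and every higher order vanishes, so the data lies on a polynomial of degree exactly 1.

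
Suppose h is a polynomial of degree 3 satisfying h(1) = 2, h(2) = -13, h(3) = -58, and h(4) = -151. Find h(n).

h(n) = -3n^3 + 3n^2 - 3n + 5

Using the Lagrange interpolation formula with nodes 1, 2, 3, 4:
  L_0(n) = (n - 2)(n - 3)(n - 4) / -6
  L_1(n) = (n - 1)(n - 3)(n - 4) / 2
  L_2(n) = (n - 1)(n - 2)(n - 4) / -2
  L_3(n) = (n - 1)(n - 2)(n - 3) / 6
Then h(n) = 2·L_0(n) - 13·L_1(n) - 58·L_2(n) - 151·L_3(n).
Expanding and collecting terms gives h(n) = -3n³ + 3n² - 3n + 5.
Check: h(3) = -58. ✓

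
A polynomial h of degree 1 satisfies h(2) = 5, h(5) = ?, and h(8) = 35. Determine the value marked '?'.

20

The 2 known points determine the degree-1 polynomial uniquely.
Write h(u) = au + b. Substituting each data point gives a linear system:
  2a + b = 5
  8a + b = 35
Solving the system yields a = 5, b = -5.
So h(u) = 5u - 5.
Then h(5) = 20.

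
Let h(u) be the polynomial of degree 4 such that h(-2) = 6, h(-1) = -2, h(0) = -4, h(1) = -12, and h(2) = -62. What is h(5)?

Using the Lagrange interpolation formula with nodes -2, -1, 0, 1, 2:
  L_0(u) = (u + 1)u(u - 1)(u - 2) / 24
  L_1(u) = (u + 2)u(u - 1)(u - 2) / -6
  L_2(u) = (u + 2)(u + 1)(u - 1)(u - 2) / 4
  L_3(u) = (u + 2)(u + 1)u(u - 2) / -6
  L_4(u) = (u + 2)(u + 1)u(u - 1) / 24
Then h(u) = 6·L_0(u) - 2·L_1(u) - 4·L_2(u) - 12·L_3(u) - 62·L_4(u).
Expanding and collecting terms gives h(u) = -u^4 - 4u^3 - 2u^2 - u - 4.
Evaluating at u = 5: h(5) = -1184.

-1184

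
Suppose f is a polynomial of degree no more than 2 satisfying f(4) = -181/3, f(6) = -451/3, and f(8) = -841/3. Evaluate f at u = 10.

-1351/3

Forward differences of the values at u = 4, 6, 8:
  f  : -181/3  -451/3  -841/3
  Δ  : -90  -130
  Δ^2: -40
The second differences are constant, confirming degree 2.
Interpolating (Newton forward form) and evaluating at u = 10 gives f(10) = -1351/3.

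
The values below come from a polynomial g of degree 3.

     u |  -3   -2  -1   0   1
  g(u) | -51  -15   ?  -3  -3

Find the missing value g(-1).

-3

On equispaced nodes a degree-3 polynomial has vanishing fourth forward difference, so
  g(-3) - 4·g(-2) + 6·g(-1) - 4·g(0) + g(1) = 0.
Substituting the known values and solving for g(-1):
  6·g(-1) = -18
  g(-1) = -3.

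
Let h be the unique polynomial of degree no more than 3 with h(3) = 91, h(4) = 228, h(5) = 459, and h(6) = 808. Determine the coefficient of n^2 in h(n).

-1

Write h(n) = an^3 + bn^2 + cn + d. Substituting each data point gives a linear system:
  27a + 9b + 3c + d = 91
  64a + 16b + 4c + d = 228
  125a + 25b + 5c + d = 459
  216a + 36b + 6c + d = 808
Solving the system yields a = 4, b = -1, c = -4, d = 4.
So h(n) = 4n³ - n² - 4n + 4.
The coefficient of n^2 is -1.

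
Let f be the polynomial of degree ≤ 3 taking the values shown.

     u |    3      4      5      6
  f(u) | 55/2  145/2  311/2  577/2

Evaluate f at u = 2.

Forward differences of the values at u = 3, 4, 5, 6:
  f  : 55/2  145/2  311/2  577/2
  Δ  : 45  83  133
  Δ^2: 38  50
  Δ^3: 12
The third differences are constant, confirming degree 3.
Interpolating (Newton forward form) and evaluating at u = 2 gives f(2) = 17/2.

17/2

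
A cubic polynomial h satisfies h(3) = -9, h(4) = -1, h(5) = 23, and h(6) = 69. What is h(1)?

-1

Write h(u) = au^3 + bu^2 + cu + d. Substituting each data point gives a linear system:
  27a + 9b + 3c + d = -9
  64a + 16b + 4c + d = -1
  125a + 25b + 5c + d = 23
  216a + 36b + 6c + d = 69
Solving the system yields a = 1, b = -4, c = -1, d = 3.
So h(u) = u³ - 4u² - u + 3.
Then h(1) = -1.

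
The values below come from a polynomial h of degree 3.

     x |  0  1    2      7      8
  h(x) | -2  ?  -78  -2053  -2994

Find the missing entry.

The 4 known points determine the degree-3 polynomial uniquely.
Write h(x) = ax^3 + bx^2 + cx + d. Substituting each data point gives a linear system:
  d = -2
  8a + 4b + 2c + d = -78
  343a + 49b + 7c + d = -2053
  512a + 64b + 8c + d = -2994
Solving the system yields a = -5, b = -6, c = -6, d = -2.
So h(x) = -5x^3 - 6x^2 - 6x - 2.
Then h(1) = -19.

-19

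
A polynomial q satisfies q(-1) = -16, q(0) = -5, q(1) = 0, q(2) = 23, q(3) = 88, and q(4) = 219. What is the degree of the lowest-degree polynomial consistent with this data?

Forward differences of the values at n = -1, 0, 1, 2, 3, 4:
  q  : -16  -5  0  23  88  219
  Δ  : 11  5  23  65  131
  Δ^2: -6  18  42  66
  Δ^3: 24  24  24
  Δ^4: 0  0
  Δ^5: 0
The third differences are constant (24) and nonzero, while all higher differences vanish, so the minimal degree is 3.

3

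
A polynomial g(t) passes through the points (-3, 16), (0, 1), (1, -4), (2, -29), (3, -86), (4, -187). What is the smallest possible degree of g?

3

Divided differences on the nodes -3, 0, 1, 2, 3, 4:
  order 0: 16  1  -4  -29  -86  -187
  order 1: -5  -5  -25  -57  -101
  order 2: 0  -10  -16  -22
  order 3: -2  -2  -2
  order 4: 0  0
  order 5: 0
The order-3 divided differences are all -2 (nonzero) and every higher order vanishes, so the data lies on a polynomial of degree exactly 3.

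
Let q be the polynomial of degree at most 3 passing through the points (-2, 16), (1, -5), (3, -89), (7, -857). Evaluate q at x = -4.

100

Write q(x) = ax^3 + bx^2 + cx + d. Substituting each data point gives a linear system:
  -8a + 4b - 2c + d = 16
  a + b + c + d = -5
  27a + 9b + 3c + d = -89
  343a + 49b + 7c + d = -857
Solving the system yields a = -2, b = -3, c = -4, d = 4.
So q(x) = -2x^3 - 3x^2 - 4x + 4.
Then q(-4) = 100.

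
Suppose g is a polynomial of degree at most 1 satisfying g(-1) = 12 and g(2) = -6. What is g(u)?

Using the Lagrange interpolation formula with nodes -1, 2:
  L_0(u) = (u - 2) / -3
  L_1(u) = (u + 1) / 3
Then g(u) = 12·L_0(u) - 6·L_1(u).
Expanding and collecting terms gives g(u) = -6u + 6.
Check: g(2) = -6. ✓

g(u) = -6u + 6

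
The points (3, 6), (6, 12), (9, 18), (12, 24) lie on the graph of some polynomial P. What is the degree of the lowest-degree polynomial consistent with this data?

Forward differences of the values at x = 3, 6, 9, 12:
  P  : 6  12  18  24
  Δ  : 6  6  6
  Δ^2: 0  0
  Δ^3: 0
The first differences are constant (6) and nonzero, while all higher differences vanish, so the minimal degree is 1.

1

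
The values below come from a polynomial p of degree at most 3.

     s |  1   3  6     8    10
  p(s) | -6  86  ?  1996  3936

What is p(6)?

824

The 4 known points determine the degree-3 polynomial uniquely.
Write p(s) = as^3 + bs^2 + cs + d. Substituting each data point gives a linear system:
  a + b + c + d = -6
  27a + 9b + 3c + d = 86
  512a + 64b + 8c + d = 1996
  1000a + 100b + 10c + d = 3936
Solving the system yields a = 4, b = 0, c = -6, d = -4.
So p(s) = 4s³ - 6s - 4.
Then p(6) = 824.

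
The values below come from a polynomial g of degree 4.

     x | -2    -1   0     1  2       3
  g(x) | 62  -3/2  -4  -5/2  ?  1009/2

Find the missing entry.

90

On equispaced nodes a degree-4 polynomial has vanishing fifth forward difference, so
  - g(-2) + 5·g(-1) - 10·g(0) + 10·g(1) - 5·g(2) + g(3) = 0.
Substituting the known values and solving for g(2):
  -5·g(2) = -450
  g(2) = 90.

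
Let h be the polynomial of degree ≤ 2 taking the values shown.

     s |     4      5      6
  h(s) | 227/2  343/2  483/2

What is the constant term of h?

3/2

Write h(s) = as^2 + bs + c. Substituting each data point gives a linear system:
  16a + 4b + c = 227/2
  25a + 5b + c = 343/2
  36a + 6b + c = 483/2
Solving the system yields a = 6, b = 4, c = 3/2.
So h(s) = 6s^2 + 4s + 3/2.
The constant term is 3/2.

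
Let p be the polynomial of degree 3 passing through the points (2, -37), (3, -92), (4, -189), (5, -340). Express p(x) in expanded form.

p(x) = -2x^3 - 3x^2 - 2x - 5

Write p(x) = ax^3 + bx^2 + cx + d. Substituting each data point gives a linear system:
  8a + 4b + 2c + d = -37
  27a + 9b + 3c + d = -92
  64a + 16b + 4c + d = -189
  125a + 25b + 5c + d = -340
Solving the system yields a = -2, b = -3, c = -2, d = -5.
So p(x) = -2x^3 - 3x^2 - 2x - 5.
Check: p(2) = -37. ✓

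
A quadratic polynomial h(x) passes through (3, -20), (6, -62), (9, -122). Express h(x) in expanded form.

Write h(x) = ax^2 + bx + c. Substituting each data point gives a linear system:
  9a + 3b + c = -20
  36a + 6b + c = -62
  81a + 9b + c = -122
Solving the system yields a = -1, b = -5, c = 4.
So h(x) = -x² - 5x + 4.
Check: h(9) = -122. ✓

h(x) = -x^2 - 5x + 4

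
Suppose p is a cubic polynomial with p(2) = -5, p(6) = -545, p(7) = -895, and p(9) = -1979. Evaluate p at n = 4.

Using the Lagrange interpolation formula with nodes 2, 6, 7, 9:
  L_0(n) = (n - 6)(n - 7)(n - 9) / -140
  L_1(n) = (n - 2)(n - 7)(n - 9) / 12
  L_2(n) = (n - 2)(n - 6)(n - 9) / -10
  L_3(n) = (n - 2)(n - 6)(n - 7) / 42
Then p(n) = -5·L_0(n) - 545·L_1(n) - 895·L_2(n) - 1979·L_3(n).
Expanding and collecting terms gives p(n) = -3n^3 + 2n^2 + 5n + 1.
Evaluating at n = 4: p(4) = -139.

-139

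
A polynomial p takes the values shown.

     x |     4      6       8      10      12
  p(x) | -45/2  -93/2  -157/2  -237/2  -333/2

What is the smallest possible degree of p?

Forward differences of the values at x = 4, 6, 8, 10, 12:
  p  : -45/2  -93/2  -157/2  -237/2  -333/2
  Δ  : -24  -32  -40  -48
  Δ^2: -8  -8  -8
  Δ^3: 0  0
  Δ^4: 0
The second differences are constant (-8) and nonzero, while all higher differences vanish, so the minimal degree is 2.

2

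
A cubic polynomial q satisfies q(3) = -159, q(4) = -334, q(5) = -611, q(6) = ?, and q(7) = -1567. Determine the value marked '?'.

On equispaced nodes a degree-3 polynomial has vanishing fourth forward difference, so
  q(3) - 4·q(4) + 6·q(5) - 4·q(6) + q(7) = 0.
Substituting the known values and solving for q(6):
  -4·q(6) = 4056
  q(6) = -1014.

-1014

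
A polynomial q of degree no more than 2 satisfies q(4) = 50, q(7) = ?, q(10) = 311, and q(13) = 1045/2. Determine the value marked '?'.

On equispaced nodes a degree-2 polynomial has vanishing third forward difference, so
  - q(4) + 3·q(7) - 3·q(10) + q(13) = 0.
Substituting the known values and solving for q(7):
  3·q(7) = 921/2
  q(7) = 307/2.

307/2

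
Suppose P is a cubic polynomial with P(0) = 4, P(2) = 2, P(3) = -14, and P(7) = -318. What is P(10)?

Using the Lagrange interpolation formula with nodes 0, 2, 3, 7:
  L_0(x) = (x - 2)(x - 3)(x - 7) / -42
  L_1(x) = x(x - 3)(x - 7) / 10
  L_2(x) = x(x - 2)(x - 7) / -12
  L_3(x) = x(x - 2)(x - 3) / 140
Then P(x) = 4·L_0(x) + 2·L_1(x) - 14·L_2(x) - 318·L_3(x).
Expanding and collecting terms gives P(x) = -x^3 + 3x + 4.
Evaluating at x = 10: P(10) = -966.

-966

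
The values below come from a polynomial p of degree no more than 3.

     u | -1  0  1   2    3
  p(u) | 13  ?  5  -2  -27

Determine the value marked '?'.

6

On equispaced nodes a degree-3 polynomial has vanishing fourth forward difference, so
  p(-1) - 4·p(0) + 6·p(1) - 4·p(2) + p(3) = 0.
Substituting the known values and solving for p(0):
  -4·p(0) = -24
  p(0) = 6.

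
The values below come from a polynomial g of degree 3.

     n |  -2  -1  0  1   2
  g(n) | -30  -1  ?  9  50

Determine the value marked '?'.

On equispaced nodes a degree-3 polynomial has vanishing fourth forward difference, so
  g(-2) - 4·g(-1) + 6·g(0) - 4·g(1) + g(2) = 0.
Substituting the known values and solving for g(0):
  6·g(0) = 12
  g(0) = 2.

2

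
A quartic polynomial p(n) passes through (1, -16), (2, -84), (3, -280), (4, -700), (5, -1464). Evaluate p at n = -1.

Forward differences of the values at n = 1, 2, 3, 4, 5:
  p  : -16  -84  -280  -700  -1464
  Δ  : -68  -196  -420  -764
  Δ^2: -128  -224  -344
  Δ^3: -96  -120
  Δ^4: -24
The fourth differences are constant, confirming degree 4.
Interpolating (Newton forward form) and evaluating at n = -1 gives p(-1) = 0.

0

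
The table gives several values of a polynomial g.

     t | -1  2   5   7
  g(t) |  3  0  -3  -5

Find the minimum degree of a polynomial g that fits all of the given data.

Divided differences on the nodes -1, 2, 5, 7:
  order 0: 3  0  -3  -5
  order 1: -1  -1  -1
  order 2: 0  0
  order 3: 0
The order-1 divided differences are all -1 (nonzero) and every higher order vanishes, so the data lies on a polynomial of degree exactly 1.

1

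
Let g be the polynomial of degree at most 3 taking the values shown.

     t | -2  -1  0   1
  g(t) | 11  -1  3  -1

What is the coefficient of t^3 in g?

-4

Write g(t) = at^3 + bt^2 + ct + d. Substituting each data point gives a linear system:
  -8a + 4b - 2c + d = 11
  -a + b - c + d = -1
  d = 3
  a + b + c + d = -1
Solving the system yields a = -4, b = -4, c = 4, d = 3.
So g(t) = -4t³ - 4t² + 4t + 3.
The leading coefficient is -4.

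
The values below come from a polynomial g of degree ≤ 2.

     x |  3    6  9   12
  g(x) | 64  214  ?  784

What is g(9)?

The 3 known points determine the degree-2 polynomial uniquely.
Write g(x) = ax^2 + bx + c. Substituting each data point gives a linear system:
  9a + 3b + c = 64
  36a + 6b + c = 214
  144a + 12b + c = 784
Solving the system yields a = 5, b = 5, c = 4.
So g(x) = 5x^2 + 5x + 4.
Then g(9) = 454.

454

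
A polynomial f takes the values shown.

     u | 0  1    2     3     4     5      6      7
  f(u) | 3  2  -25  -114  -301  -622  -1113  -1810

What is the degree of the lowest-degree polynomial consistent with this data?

3

Forward differences of the values at u = 0, 1, 2, 3, 4, 5, 6, 7:
  f  : 3  2  -25  -114  -301  -622  -1113  -1810
  Δ  : -1  -27  -89  -187  -321  -491  -697
  Δ^2: -26  -62  -98  -134  -170  -206
  Δ^3: -36  -36  -36  -36  -36
  Δ^4: 0  0  0  0
  Δ^5: 0  0  0
  Δ^6: 0  0
  Δ^7: 0
The third differences are constant (-36) and nonzero, while all higher differences vanish, so the minimal degree is 3.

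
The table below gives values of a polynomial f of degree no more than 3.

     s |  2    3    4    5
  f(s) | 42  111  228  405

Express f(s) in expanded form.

Write f(s) = as^3 + bs^2 + cs + d. Substituting each data point gives a linear system:
  8a + 4b + 2c + d = 42
  27a + 9b + 3c + d = 111
  64a + 16b + 4c + d = 228
  125a + 25b + 5c + d = 405
Solving the system yields a = 2, b = 6, c = 1, d = 0.
So f(s) = 2s³ + 6s² + s.
Check: f(5) = 405. ✓

f(s) = 2s^3 + 6s^2 + s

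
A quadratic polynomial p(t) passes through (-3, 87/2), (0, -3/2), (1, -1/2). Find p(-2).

41/2

Using the Lagrange interpolation formula with nodes -3, 0, 1:
  L_0(t) = t(t - 1) / 12
  L_1(t) = (t + 3)(t - 1) / -3
  L_2(t) = (t + 3)t / 4
Then p(t) = 87/2·L_0(t) - 3/2·L_1(t) - 1/2·L_2(t).
Expanding and collecting terms gives p(t) = 4t^2 - 3t - 3/2.
Evaluating at t = -2: p(-2) = 41/2.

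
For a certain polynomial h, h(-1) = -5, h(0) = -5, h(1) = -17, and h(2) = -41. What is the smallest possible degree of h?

2

Forward differences of the values at s = -1, 0, 1, 2:
  h  : -5  -5  -17  -41
  Δ  : 0  -12  -24
  Δ^2: -12  -12
  Δ^3: 0
The second differences are constant (-12) and nonzero, while all higher differences vanish, so the minimal degree is 2.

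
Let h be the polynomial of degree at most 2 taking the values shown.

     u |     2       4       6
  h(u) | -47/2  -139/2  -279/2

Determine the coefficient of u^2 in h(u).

Write h(u) = au^2 + bu + c. Substituting each data point gives a linear system:
  4a + 2b + c = -47/2
  16a + 4b + c = -139/2
  36a + 6b + c = -279/2
Solving the system yields a = -3, b = -5, c = -3/2.
So h(u) = -3u^2 - 5u - 3/2.
The leading coefficient is -3.

-3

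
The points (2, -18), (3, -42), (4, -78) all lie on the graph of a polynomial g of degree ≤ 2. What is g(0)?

-6

Write g(n) = an^2 + bn + c. Substituting each data point gives a linear system:
  4a + 2b + c = -18
  9a + 3b + c = -42
  16a + 4b + c = -78
Solving the system yields a = -6, b = 6, c = -6.
So g(n) = -6n^2 + 6n - 6.
Then g(0) = -6.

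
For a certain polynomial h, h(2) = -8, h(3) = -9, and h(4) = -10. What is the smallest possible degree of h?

1

Forward differences of the values at u = 2, 3, 4:
  h  : -8  -9  -10
  Δ  : -1  -1
  Δ^2: 0
The first differences are constant (-1) and nonzero, while all higher differences vanish, so the minimal degree is 1.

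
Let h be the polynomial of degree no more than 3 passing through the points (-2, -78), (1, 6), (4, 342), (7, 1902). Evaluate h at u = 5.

Write h(u) = au^3 + bu^2 + cu + d. Substituting each data point gives a linear system:
  -8a + 4b - 2c + d = -78
  a + b + c + d = 6
  64a + 16b + 4c + d = 342
  343a + 49b + 7c + d = 1902
Solving the system yields a = 6, b = -4, c = 6, d = -2.
So h(u) = 6u^3 - 4u^2 + 6u - 2.
Then h(5) = 678.

678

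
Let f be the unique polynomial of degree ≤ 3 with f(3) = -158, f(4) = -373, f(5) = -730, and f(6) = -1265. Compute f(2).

Forward differences of the values at u = 3, 4, 5, 6:
  f  : -158  -373  -730  -1265
  Δ  : -215  -357  -535
  Δ^2: -142  -178
  Δ^3: -36
The third differences are constant, confirming degree 3.
Interpolating (Newton forward form) and evaluating at u = 2 gives f(2) = -49.

-49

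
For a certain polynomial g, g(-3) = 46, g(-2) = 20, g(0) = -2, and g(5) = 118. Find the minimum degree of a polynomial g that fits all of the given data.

Divided differences on the nodes -3, -2, 0, 5:
  order 0: 46  20  -2  118
  order 1: -26  -11  24
  order 2: 5  5
  order 3: 0
The order-2 divided differences are all 5 (nonzero) and every higher order vanishes, so the data lies on a polynomial of degree exactly 2.

2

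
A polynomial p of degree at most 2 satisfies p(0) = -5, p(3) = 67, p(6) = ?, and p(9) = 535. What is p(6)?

The 3 known points determine the degree-2 polynomial uniquely.
Write p(n) = an^2 + bn + c. Substituting each data point gives a linear system:
  c = -5
  9a + 3b + c = 67
  81a + 9b + c = 535
Solving the system yields a = 6, b = 6, c = -5.
So p(n) = 6n^2 + 6n - 5.
Then p(6) = 247.

247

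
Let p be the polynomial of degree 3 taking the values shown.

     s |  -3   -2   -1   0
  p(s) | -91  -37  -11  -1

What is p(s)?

Write p(s) = as^3 + bs^2 + cs + d. Substituting each data point gives a linear system:
  -27a + 9b - 3c + d = -91
  -8a + 4b - 2c + d = -37
  -a + b - c + d = -11
  d = -1
Solving the system yields a = 2, b = -2, c = 6, d = -1.
So p(s) = 2s^3 - 2s^2 + 6s - 1.
Check: p(0) = -1. ✓

p(s) = 2s^3 - 2s^2 + 6s - 1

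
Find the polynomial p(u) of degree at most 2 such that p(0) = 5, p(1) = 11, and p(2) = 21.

p(u) = 2u^2 + 4u + 5

Using the Lagrange interpolation formula with nodes 0, 1, 2:
  L_0(u) = (u - 1)(u - 2) / 2
  L_1(u) = u(u - 2) / -1
  L_2(u) = u(u - 1) / 2
Then p(u) = 5·L_0(u) + 11·L_1(u) + 21·L_2(u).
Expanding and collecting terms gives p(u) = 2u² + 4u + 5.
Check: p(1) = 11. ✓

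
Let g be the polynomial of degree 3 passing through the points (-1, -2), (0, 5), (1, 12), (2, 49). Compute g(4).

333

Forward differences of the values at u = -1, 0, 1, 2:
  g  : -2  5  12  49
  Δ  : 7  7  37
  Δ^2: 0  30
  Δ^3: 30
The third differences are constant, confirming degree 3.
Interpolating (Newton forward form) and evaluating at u = 4 gives g(4) = 333.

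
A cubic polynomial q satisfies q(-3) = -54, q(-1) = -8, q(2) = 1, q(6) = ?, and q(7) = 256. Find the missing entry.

153

The 4 known points determine the degree-3 polynomial uniquely.
Write q(x) = ax^3 + bx^2 + cx + d. Substituting each data point gives a linear system:
  -27a + 9b - 3c + d = -54
  -a + b - c + d = -8
  8a + 4b + 2c + d = 1
  343a + 49b + 7c + d = 256
Solving the system yields a = 1, b = -2, c = 2, d = -3.
So q(x) = x³ - 2x² + 2x - 3.
Then q(6) = 153.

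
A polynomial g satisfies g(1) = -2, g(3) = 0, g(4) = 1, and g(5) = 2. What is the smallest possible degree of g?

Divided differences on the nodes 1, 3, 4, 5:
  order 0: -2  0  1  2
  order 1: 1  1  1
  order 2: 0  0
  order 3: 0
The order-1 divided differences are all 1 (nonzero) and every higher order vanishes, so the data lies on a polynomial of degree exactly 1.

1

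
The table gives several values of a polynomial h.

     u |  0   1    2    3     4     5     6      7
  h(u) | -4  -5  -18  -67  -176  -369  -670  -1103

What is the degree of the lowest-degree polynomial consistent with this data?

3

Forward differences of the values at u = 0, 1, 2, 3, 4, 5, 6, 7:
  h  : -4  -5  -18  -67  -176  -369  -670  -1103
  Δ  : -1  -13  -49  -109  -193  -301  -433
  Δ^2: -12  -36  -60  -84  -108  -132
  Δ^3: -24  -24  -24  -24  -24
  Δ^4: 0  0  0  0
  Δ^5: 0  0  0
  Δ^6: 0  0
  Δ^7: 0
The third differences are constant (-24) and nonzero, while all higher differences vanish, so the minimal degree is 3.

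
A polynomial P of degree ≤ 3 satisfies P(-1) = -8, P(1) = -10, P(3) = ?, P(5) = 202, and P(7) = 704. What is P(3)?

The 4 known points determine the degree-3 polynomial uniquely.
Write P(s) = as^3 + bs^2 + cs + d. Substituting each data point gives a linear system:
  -a + b - c + d = -8
  a + b + c + d = -10
  125a + 25b + 5c + d = 202
  343a + 49b + 7c + d = 704
Solving the system yields a = 3, b = -6, c = -4, d = -3.
So P(s) = 3s^3 - 6s^2 - 4s - 3.
Then P(3) = 12.

12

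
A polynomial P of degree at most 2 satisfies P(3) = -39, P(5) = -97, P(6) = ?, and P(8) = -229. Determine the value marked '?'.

-135

The 3 known points determine the degree-2 polynomial uniquely.
Write P(s) = as^2 + bs + c. Substituting each data point gives a linear system:
  9a + 3b + c = -39
  25a + 5b + c = -97
  64a + 8b + c = -229
Solving the system yields a = -3, b = -5, c = 3.
So P(s) = -3s² - 5s + 3.
Then P(6) = -135.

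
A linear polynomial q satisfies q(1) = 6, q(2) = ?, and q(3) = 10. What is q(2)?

8

The 2 known points determine the degree-1 polynomial uniquely.
Write q(x) = ax + b. Substituting each data point gives a linear system:
  a + b = 6
  3a + b = 10
Solving the system yields a = 2, b = 4.
So q(x) = 2x + 4.
Then q(2) = 8.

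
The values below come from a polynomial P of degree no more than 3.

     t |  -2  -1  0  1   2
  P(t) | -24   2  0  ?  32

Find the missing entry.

0

The 4 known points determine the degree-3 polynomial uniquely.
Write P(t) = at^3 + bt^2 + ct + d. Substituting each data point gives a linear system:
  -8a + 4b - 2c + d = -24
  -a + b - c + d = 2
  d = 0
  8a + 4b + 2c + d = 32
Solving the system yields a = 5, b = 1, c = -6, d = 0.
So P(t) = 5t^3 + t^2 - 6t.
Then P(1) = 0.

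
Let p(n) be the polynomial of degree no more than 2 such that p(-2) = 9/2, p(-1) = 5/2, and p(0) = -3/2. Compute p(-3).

9/2

Using the Lagrange interpolation formula with nodes -2, -1, 0:
  L_0(n) = (n + 1)n / 2
  L_1(n) = (n + 2)n / -1
  L_2(n) = (n + 2)(n + 1) / 2
Then p(n) = 9/2·L_0(n) + 5/2·L_1(n) - 3/2·L_2(n).
Expanding and collecting terms gives p(n) = -n^2 - 5n - 3/2.
Evaluating at n = -3: p(-3) = 9/2.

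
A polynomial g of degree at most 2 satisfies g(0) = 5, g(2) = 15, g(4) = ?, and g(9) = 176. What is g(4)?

41

The 3 known points determine the degree-2 polynomial uniquely.
Write g(u) = au^2 + bu + c. Substituting each data point gives a linear system:
  c = 5
  4a + 2b + c = 15
  81a + 9b + c = 176
Solving the system yields a = 2, b = 1, c = 5.
So g(u) = 2u^2 + u + 5.
Then g(4) = 41.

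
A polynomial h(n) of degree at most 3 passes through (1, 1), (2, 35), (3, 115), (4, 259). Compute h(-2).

Forward differences of the values at n = 1, 2, 3, 4:
  h  : 1  35  115  259
  Δ  : 34  80  144
  Δ^2: 46  64
  Δ^3: 18
The third differences are constant, confirming degree 3.
Interpolating (Newton forward form) and evaluating at n = -2 gives h(-2) = -5.

-5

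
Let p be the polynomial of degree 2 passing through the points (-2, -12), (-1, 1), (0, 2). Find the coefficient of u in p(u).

-5

Write p(u) = au^2 + bu + c. Substituting each data point gives a linear system:
  4a - 2b + c = -12
  a - b + c = 1
  c = 2
Solving the system yields a = -6, b = -5, c = 2.
So p(u) = -6u^2 - 5u + 2.
The coefficient of u is -5.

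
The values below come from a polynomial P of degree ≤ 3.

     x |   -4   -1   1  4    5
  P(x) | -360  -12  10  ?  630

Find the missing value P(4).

The 4 known points determine the degree-3 polynomial uniquely.
Write P(x) = ax^3 + bx^2 + cx + d. Substituting each data point gives a linear system:
  -64a + 16b - 4c + d = -360
  -a + b - c + d = -12
  a + b + c + d = 10
  125a + 25b + 5c + d = 630
Solving the system yields a = 5, b = -1, c = 6, d = 0.
So P(x) = 5x^3 - x^2 + 6x.
Then P(4) = 328.

328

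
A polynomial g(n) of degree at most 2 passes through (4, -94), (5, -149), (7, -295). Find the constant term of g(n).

Write g(n) = an^2 + bn + c. Substituting each data point gives a linear system:
  16a + 4b + c = -94
  25a + 5b + c = -149
  49a + 7b + c = -295
Solving the system yields a = -6, b = -1, c = 6.
So g(n) = -6n^2 - n + 6.
The constant term is 6.

6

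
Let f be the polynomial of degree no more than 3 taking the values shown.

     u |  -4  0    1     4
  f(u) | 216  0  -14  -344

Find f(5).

-630

Using the Lagrange interpolation formula with nodes -4, 0, 1, 4:
  L_0(u) = u(u - 1)(u - 4) / -160
  L_1(u) = (u + 4)(u - 1)(u - 4) / 16
  L_2(u) = (u + 4)u(u - 4) / -15
  L_3(u) = (u + 4)u(u - 1) / 96
Then f(u) = 216·L_0(u) + 0·L_1(u) - 14·L_2(u) - 344·L_3(u).
Expanding and collecting terms gives f(u) = -4u³ - 4u² - 6u.
Evaluating at u = 5: f(5) = -630.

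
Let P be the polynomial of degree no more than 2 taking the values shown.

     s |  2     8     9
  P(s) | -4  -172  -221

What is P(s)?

P(s) = -3s^2 + 2s + 4

Write P(s) = as^2 + bs + c. Substituting each data point gives a linear system:
  4a + 2b + c = -4
  64a + 8b + c = -172
  81a + 9b + c = -221
Solving the system yields a = -3, b = 2, c = 4.
So P(s) = -3s² + 2s + 4.
Check: P(2) = -4. ✓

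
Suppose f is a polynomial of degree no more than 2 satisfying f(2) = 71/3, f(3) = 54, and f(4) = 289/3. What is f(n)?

f(n) = 6n^2 + (1/3)n - 1

Using the Lagrange interpolation formula with nodes 2, 3, 4:
  L_0(n) = (n - 3)(n - 4) / 2
  L_1(n) = (n - 2)(n - 4) / -1
  L_2(n) = (n - 2)(n - 3) / 2
Then f(n) = 71/3·L_0(n) + 54·L_1(n) + 289/3·L_2(n).
Expanding and collecting terms gives f(n) = 6n^2 + (1/3)n - 1.
Check: f(3) = 54. ✓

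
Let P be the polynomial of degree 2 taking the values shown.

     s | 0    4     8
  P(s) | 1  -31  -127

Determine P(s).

Using the Lagrange interpolation formula with nodes 0, 4, 8:
  L_0(s) = (s - 4)(s - 8) / 32
  L_1(s) = s(s - 8) / -16
  L_2(s) = s(s - 4) / 32
Then P(s) = 1·L_0(s) - 31·L_1(s) - 127·L_2(s).
Expanding and collecting terms gives P(s) = -2s^2 + 1.
Check: P(0) = 1. ✓

P(s) = -2s^2 + 1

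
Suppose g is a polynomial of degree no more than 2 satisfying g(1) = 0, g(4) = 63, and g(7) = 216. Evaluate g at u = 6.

Forward differences of the values at u = 1, 4, 7:
  g  : 0  63  216
  Δ  : 63  153
  Δ^2: 90
The second differences are constant, confirming degree 2.
Interpolating (Newton forward form) and evaluating at u = 6 gives g(6) = 155.

155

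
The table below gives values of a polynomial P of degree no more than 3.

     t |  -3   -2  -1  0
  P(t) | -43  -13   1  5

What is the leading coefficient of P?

Write P(t) = at^3 + bt^2 + ct + d. Substituting each data point gives a linear system:
  -27a + 9b - 3c + d = -43
  -8a + 4b - 2c + d = -13
  -a + b - c + d = 1
  d = 5
Solving the system yields a = 1, b = -2, c = 1, d = 5.
So P(t) = t^3 - 2t^2 + t + 5.
The leading coefficient is 1.

1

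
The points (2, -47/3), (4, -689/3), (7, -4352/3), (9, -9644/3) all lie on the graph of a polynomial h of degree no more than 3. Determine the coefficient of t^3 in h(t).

Write h(t) = at^3 + bt^2 + ct + d. Substituting each data point gives a linear system:
  8a + 4b + 2c + d = -47/3
  64a + 16b + 4c + d = -689/3
  343a + 49b + 7c + d = -4352/3
  729a + 81b + 9c + d = -9644/3
Solving the system yields a = -5, b = 5, c = 3, d = -5/3.
So h(t) = -5t^3 + 5t^2 + 3t - 5/3.
The leading coefficient is -5.

-5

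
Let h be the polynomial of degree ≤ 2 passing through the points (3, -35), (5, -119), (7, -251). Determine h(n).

h(n) = -6n^2 + 6n + 1

Using the Lagrange interpolation formula with nodes 3, 5, 7:
  L_0(n) = (n - 5)(n - 7) / 8
  L_1(n) = (n - 3)(n - 7) / -4
  L_2(n) = (n - 3)(n - 5) / 8
Then h(n) = -35·L_0(n) - 119·L_1(n) - 251·L_2(n).
Expanding and collecting terms gives h(n) = -6n^2 + 6n + 1.
Check: h(3) = -35. ✓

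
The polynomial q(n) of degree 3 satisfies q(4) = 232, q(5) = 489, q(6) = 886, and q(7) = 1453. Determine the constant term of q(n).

4

Write q(n) = an^3 + bn^2 + cn + d. Substituting each data point gives a linear system:
  64a + 16b + 4c + d = 232
  125a + 25b + 5c + d = 489
  216a + 36b + 6c + d = 886
  343a + 49b + 7c + d = 1453
Solving the system yields a = 5, b = -5, c = -3, d = 4.
So q(n) = 5n^3 - 5n^2 - 3n + 4.
The constant term is 4.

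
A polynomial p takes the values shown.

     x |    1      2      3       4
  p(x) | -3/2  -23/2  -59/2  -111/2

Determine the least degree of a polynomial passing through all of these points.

Forward differences of the values at x = 1, 2, 3, 4:
  p  : -3/2  -23/2  -59/2  -111/2
  Δ  : -10  -18  -26
  Δ^2: -8  -8
  Δ^3: 0
The second differences are constant (-8) and nonzero, while all higher differences vanish, so the minimal degree is 2.

2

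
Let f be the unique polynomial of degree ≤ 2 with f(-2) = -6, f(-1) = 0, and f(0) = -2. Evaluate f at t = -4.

-42

Using the Lagrange interpolation formula with nodes -2, -1, 0:
  L_0(t) = (t + 1)t / 2
  L_1(t) = (t + 2)t / -1
  L_2(t) = (t + 2)(t + 1) / 2
Then f(t) = -6·L_0(t) + 0·L_1(t) - 2·L_2(t).
Expanding and collecting terms gives f(t) = -4t^2 - 6t - 2.
Evaluating at t = -4: f(-4) = -42.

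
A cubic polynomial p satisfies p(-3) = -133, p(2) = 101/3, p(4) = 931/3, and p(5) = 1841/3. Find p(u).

Write p(u) = au^3 + bu^2 + cu + d. Substituting each data point gives a linear system:
  -27a + 9b - 3c + d = -133
  8a + 4b + 2c + d = 101/3
  64a + 16b + 4c + d = 931/3
  125a + 25b + 5c + d = 1841/3
Solving the system yields a = 5, b = 0, c = -5/3, d = -3.
So p(u) = 5u^3 - (5/3)u - 3.
Check: p(2) = 101/3. ✓

p(u) = 5u^3 - (5/3)u - 3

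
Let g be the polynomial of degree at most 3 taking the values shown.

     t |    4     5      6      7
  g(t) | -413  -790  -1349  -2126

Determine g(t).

Using the Lagrange interpolation formula with nodes 4, 5, 6, 7:
  L_0(t) = (t - 5)(t - 6)(t - 7) / -6
  L_1(t) = (t - 4)(t - 6)(t - 7) / 2
  L_2(t) = (t - 4)(t - 5)(t - 7) / -2
  L_3(t) = (t - 4)(t - 5)(t - 6) / 6
Then g(t) = -413·L_0(t) - 790·L_1(t) - 1349·L_2(t) - 2126·L_3(t).
Expanding and collecting terms gives g(t) = -6t³ - t² - 2t - 5.
Check: g(6) = -1349. ✓

g(t) = -6t^3 - t^2 - 2t - 5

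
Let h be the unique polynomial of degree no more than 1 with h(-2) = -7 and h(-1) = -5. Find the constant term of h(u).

-3

Write h(u) = au + b. Substituting each data point gives a linear system:
  -2a + b = -7
  -a + b = -5
Solving the system yields a = 2, b = -3.
So h(u) = 2u - 3.
The constant term is -3.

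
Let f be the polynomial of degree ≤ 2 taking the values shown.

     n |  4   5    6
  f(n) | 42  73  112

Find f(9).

277

Using the Lagrange interpolation formula with nodes 4, 5, 6:
  L_0(n) = (n - 5)(n - 6) / 2
  L_1(n) = (n - 4)(n - 6) / -1
  L_2(n) = (n - 4)(n - 5) / 2
Then f(n) = 42·L_0(n) + 73·L_1(n) + 112·L_2(n).
Expanding and collecting terms gives f(n) = 4n² - 5n - 2.
Evaluating at n = 9: f(9) = 277.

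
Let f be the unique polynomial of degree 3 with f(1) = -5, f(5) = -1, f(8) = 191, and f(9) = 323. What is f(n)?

f(n) = n^3 - 5n^2 - 1

Write f(n) = an^3 + bn^2 + cn + d. Substituting each data point gives a linear system:
  a + b + c + d = -5
  125a + 25b + 5c + d = -1
  512a + 64b + 8c + d = 191
  729a + 81b + 9c + d = 323
Solving the system yields a = 1, b = -5, c = 0, d = -1.
So f(n) = n^3 - 5n^2 - 1.
Check: f(8) = 191. ✓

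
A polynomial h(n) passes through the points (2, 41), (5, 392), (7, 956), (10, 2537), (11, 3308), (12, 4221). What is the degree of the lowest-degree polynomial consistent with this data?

Divided differences on the nodes 2, 5, 7, 10, 11, 12:
  order 0: 41  392  956  2537  3308  4221
  order 1: 117  282  527  771  913
  order 2: 33  49  61  71
  order 3: 2  2  2
  order 4: 0  0
  order 5: 0
The order-3 divided differences are all 2 (nonzero) and every higher order vanishes, so the data lies on a polynomial of degree exactly 3.

3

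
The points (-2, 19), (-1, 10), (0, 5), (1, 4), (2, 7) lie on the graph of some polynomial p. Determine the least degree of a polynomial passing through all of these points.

Forward differences of the values at u = -2, -1, 0, 1, 2:
  p  : 19  10  5  4  7
  Δ  : -9  -5  -1  3
  Δ^2: 4  4  4
  Δ^3: 0  0
  Δ^4: 0
The second differences are constant (4) and nonzero, while all higher differences vanish, so the minimal degree is 2.

2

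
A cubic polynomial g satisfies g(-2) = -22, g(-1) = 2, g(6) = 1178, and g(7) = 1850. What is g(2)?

50

Using the Lagrange interpolation formula with nodes -2, -1, 6, 7:
  L_0(s) = (s + 1)(s - 6)(s - 7) / -72
  L_1(s) = (s + 2)(s - 6)(s - 7) / 56
  L_2(s) = (s + 2)(s + 1)(s - 7) / -56
  L_3(s) = (s + 2)(s + 1)(s - 6) / 72
Then g(s) = -22·L_0(s) + 2·L_1(s) + 1178·L_2(s) + 1850·L_3(s).
Expanding and collecting terms gives g(s) = 5s³ + 3s² - 2s + 2.
Evaluating at s = 2: g(2) = 50.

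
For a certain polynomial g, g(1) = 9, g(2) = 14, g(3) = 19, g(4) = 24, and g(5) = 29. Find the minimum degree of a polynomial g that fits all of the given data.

1

Forward differences of the values at t = 1, 2, 3, 4, 5:
  g  : 9  14  19  24  29
  Δ  : 5  5  5  5
  Δ^2: 0  0  0
  Δ^3: 0  0
  Δ^4: 0
The first differences are constant (5) and nonzero, while all higher differences vanish, so the minimal degree is 1.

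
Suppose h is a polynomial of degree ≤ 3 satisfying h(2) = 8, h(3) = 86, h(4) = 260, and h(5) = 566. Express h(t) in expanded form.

Using the Lagrange interpolation formula with nodes 2, 3, 4, 5:
  L_0(t) = (t - 3)(t - 4)(t - 5) / -6
  L_1(t) = (t - 2)(t - 4)(t - 5) / 2
  L_2(t) = (t - 2)(t - 3)(t - 5) / -2
  L_3(t) = (t - 2)(t - 3)(t - 4) / 6
Then h(t) = 8·L_0(t) + 86·L_1(t) + 260·L_2(t) + 566·L_3(t).
Expanding and collecting terms gives h(t) = 6t^3 - 6t^2 - 6t - 4.
Check: h(5) = 566. ✓

h(t) = 6t^3 - 6t^2 - 6t - 4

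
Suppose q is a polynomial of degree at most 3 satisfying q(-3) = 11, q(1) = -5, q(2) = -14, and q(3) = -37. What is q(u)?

Write q(u) = au^3 + bu^2 + cu + d. Substituting each data point gives a linear system:
  -27a + 9b - 3c + d = 11
  a + b + c + d = -5
  8a + 4b + 2c + d = -14
  27a + 9b + 3c + d = -37
Solving the system yields a = -1, b = -1, c = 1, d = -4.
So q(u) = -u^3 - u^2 + u - 4.
Check: q(2) = -14. ✓

q(u) = -u^3 - u^2 + u - 4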